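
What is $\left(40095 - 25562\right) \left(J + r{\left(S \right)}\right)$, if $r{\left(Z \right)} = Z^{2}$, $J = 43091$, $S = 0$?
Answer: $626241503$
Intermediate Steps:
$\left(40095 - 25562\right) \left(J + r{\left(S \right)}\right) = \left(40095 - 25562\right) \left(43091 + 0^{2}\right) = 14533 \left(43091 + 0\right) = 14533 \cdot 43091 = 626241503$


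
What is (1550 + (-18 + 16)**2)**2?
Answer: 2414916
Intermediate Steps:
(1550 + (-18 + 16)**2)**2 = (1550 + (-2)**2)**2 = (1550 + 4)**2 = 1554**2 = 2414916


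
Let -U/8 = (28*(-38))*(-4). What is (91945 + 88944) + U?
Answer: 146841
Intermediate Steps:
U = -34048 (U = -8*28*(-38)*(-4) = -(-8512)*(-4) = -8*4256 = -34048)
(91945 + 88944) + U = (91945 + 88944) - 34048 = 180889 - 34048 = 146841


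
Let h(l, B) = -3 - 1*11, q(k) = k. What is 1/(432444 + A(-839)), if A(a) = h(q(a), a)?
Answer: 1/432430 ≈ 2.3125e-6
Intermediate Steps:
h(l, B) = -14 (h(l, B) = -3 - 11 = -14)
A(a) = -14
1/(432444 + A(-839)) = 1/(432444 - 14) = 1/432430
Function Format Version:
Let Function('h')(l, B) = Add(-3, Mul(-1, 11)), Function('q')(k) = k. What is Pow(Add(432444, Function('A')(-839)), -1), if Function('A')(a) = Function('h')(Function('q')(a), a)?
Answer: Rational(1, 432430) ≈ 2.3125e-6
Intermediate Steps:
Function('h')(l, B) = -14 (Function('h')(l, B) = Add(-3, -11) = -14)
Function('A')(a) = -14
Pow(Add(432444, Function('A')(-839)), -1) = Pow(Add(432444, -14), -1) = Pow(432430, -1) = Rational(1, 432430)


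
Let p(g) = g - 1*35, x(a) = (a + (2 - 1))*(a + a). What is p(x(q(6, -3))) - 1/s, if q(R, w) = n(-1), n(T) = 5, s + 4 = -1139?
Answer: 28576/1143 ≈ 25.001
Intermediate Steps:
s = -1143 (s = -4 - 1139 = -1143)
q(R, w) = 5
x(a) = 2*a*(1 + a) (x(a) = (a + 1)*(2*a) = (1 + a)*(2*a) = 2*a*(1 + a))
p(g) = -35 + g (p(g) = g - 35 = -35 + g)
p(x(q(6, -3))) - 1/s = (-35 + 2*5*(1 + 5)) - 1/(-1143) = (-35 + 2*5*6) - 1*(-1/1143) = (-35 + 60) + 1/1143 = 25 + 1/1143 = 28576/1143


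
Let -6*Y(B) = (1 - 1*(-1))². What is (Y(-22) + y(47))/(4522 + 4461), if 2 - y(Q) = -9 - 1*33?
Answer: 10/2073 ≈ 0.0048239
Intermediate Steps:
y(Q) = 44 (y(Q) = 2 - (-9 - 1*33) = 2 - (-9 - 33) = 2 - 1*(-42) = 2 + 42 = 44)
Y(B) = -⅔ (Y(B) = -(1 - 1*(-1))²/6 = -(1 + 1)²/6 = -⅙*2² = -⅙*4 = -⅔)
(Y(-22) + y(47))/(4522 + 4461) = (-⅔ + 44)/(4522 + 4461) = (130/3)/8983 = (130/3)*(1/8983) = 10/2073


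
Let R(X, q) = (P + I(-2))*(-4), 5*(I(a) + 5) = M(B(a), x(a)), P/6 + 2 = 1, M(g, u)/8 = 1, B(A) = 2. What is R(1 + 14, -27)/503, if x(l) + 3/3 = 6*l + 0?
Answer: 188/2515 ≈ 0.074751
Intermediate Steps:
x(l) = -1 + 6*l (x(l) = -1 + (6*l + 0) = -1 + 6*l)
M(g, u) = 8 (M(g, u) = 8*1 = 8)
P = -6 (P = -12 + 6*1 = -12 + 6 = -6)
I(a) = -17/5 (I(a) = -5 + (⅕)*8 = -5 + 8/5 = -17/5)
R(X, q) = 188/5 (R(X, q) = (-6 - 17/5)*(-4) = -47/5*(-4) = 188/5)
R(1 + 14, -27)/503 = (188/5)/503 = (188/5)*(1/503) = 188/2515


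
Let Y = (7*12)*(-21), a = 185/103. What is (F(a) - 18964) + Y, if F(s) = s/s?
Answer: -20727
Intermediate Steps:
a = 185/103 (a = 185*(1/103) = 185/103 ≈ 1.7961)
Y = -1764 (Y = 84*(-21) = -1764)
F(s) = 1
(F(a) - 18964) + Y = (1 - 18964) - 1764 = -18963 - 1764 = -20727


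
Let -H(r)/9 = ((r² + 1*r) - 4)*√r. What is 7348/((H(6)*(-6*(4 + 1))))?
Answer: 1837*√6/15390 ≈ 0.29238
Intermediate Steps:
H(r) = -9*√r*(-4 + r + r²) (H(r) = -9*((r² + 1*r) - 4)*√r = -9*((r² + r) - 4)*√r = -9*((r + r²) - 4)*√r = -9*(-4 + r + r²)*√r = -9*√r*(-4 + r + r²))
7348/((H(6)*(-6*(4 + 1)))) = 7348/(((9*√6*(4 - 1*6 - 1*6²))*(-6*(4 + 1)))) = 7348/(((9*√6*(4 - 6 - 1*36))*(-6*5))) = 7348/(((9*√6*(4 - 6 - 36))*(-30))) = 7348/(((9*√6*(-38))*(-30))) = 7348/((-342*√6*(-30))) = 7348/((10260*√6)) = 7348*(√6/61560) = 1837*√6/15390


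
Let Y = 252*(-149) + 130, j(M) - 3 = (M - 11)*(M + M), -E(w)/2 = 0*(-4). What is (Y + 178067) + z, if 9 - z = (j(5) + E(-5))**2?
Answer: 137409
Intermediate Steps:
E(w) = 0 (E(w) = -0*(-4) = -2*0 = 0)
j(M) = 3 + 2*M*(-11 + M) (j(M) = 3 + (M - 11)*(M + M) = 3 + (-11 + M)*(2*M) = 3 + 2*M*(-11 + M))
Y = -37418 (Y = -37548 + 130 = -37418)
z = -3240 (z = 9 - ((3 - 22*5 + 2*5**2) + 0)**2 = 9 - ((3 - 110 + 2*25) + 0)**2 = 9 - ((3 - 110 + 50) + 0)**2 = 9 - (-57 + 0)**2 = 9 - 1*(-57)**2 = 9 - 1*3249 = 9 - 3249 = -3240)
(Y + 178067) + z = (-37418 + 178067) - 3240 = 140649 - 3240 = 137409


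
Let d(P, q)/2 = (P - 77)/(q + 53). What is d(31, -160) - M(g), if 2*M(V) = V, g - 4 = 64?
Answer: -3546/107 ≈ -33.140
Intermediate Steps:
g = 68 (g = 4 + 64 = 68)
M(V) = V/2
d(P, q) = 2*(-77 + P)/(53 + q) (d(P, q) = 2*((P - 77)/(q + 53)) = 2*((-77 + P)/(53 + q)) = 2*(-77 + P)/(53 + q))
d(31, -160) - M(g) = 2*(-77 + 31)/(53 - 160) - 68/2 = 2*(-46)/(-107) - 1*34 = 2*(-1/107)*(-46) - 34 = 92/107 - 34 = -3546/107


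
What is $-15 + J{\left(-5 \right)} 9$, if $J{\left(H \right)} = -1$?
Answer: $-24$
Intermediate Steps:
$-15 + J{\left(-5 \right)} 9 = -15 - 9 = -24$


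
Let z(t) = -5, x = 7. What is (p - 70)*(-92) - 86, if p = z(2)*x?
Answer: 9574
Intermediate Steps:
p = -35 (p = -5*7 = -35)
(p - 70)*(-92) - 86 = (-35 - 70)*(-92) - 86 = -105*(-92) - 86 = 9660 - 86 = 9574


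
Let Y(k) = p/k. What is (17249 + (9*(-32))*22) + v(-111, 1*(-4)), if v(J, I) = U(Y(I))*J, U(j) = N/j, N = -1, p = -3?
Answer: 11061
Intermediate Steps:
Y(k) = -3/k
U(j) = -1/j
v(J, I) = I*J/3 (v(J, I) = (-1/((-3/I)))*J = (-(-1)*I/3)*J = (I/3)*J = I*J/3)
(17249 + (9*(-32))*22) + v(-111, 1*(-4)) = (17249 + (9*(-32))*22) + (⅓)*(1*(-4))*(-111) = (17249 - 288*22) + (⅓)*(-4)*(-111) = (17249 - 6336) + 148 = 10913 + 148 = 11061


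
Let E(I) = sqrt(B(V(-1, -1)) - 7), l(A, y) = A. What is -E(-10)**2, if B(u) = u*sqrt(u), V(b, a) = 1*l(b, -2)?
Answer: 7 + I ≈ 7.0 + 1.0*I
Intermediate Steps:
V(b, a) = b (V(b, a) = 1*b = b)
B(u) = u**(3/2)
E(I) = sqrt(-7 - I) (E(I) = sqrt((-1)**(3/2) - 7) = sqrt(-I - 7) = sqrt(-7 - I))
-E(-10)**2 = -(sqrt(-7 - I))**2 = -(-7 - I) = 7 + I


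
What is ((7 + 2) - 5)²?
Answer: 16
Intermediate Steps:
((7 + 2) - 5)² = (9 - 5)² = 4² = 16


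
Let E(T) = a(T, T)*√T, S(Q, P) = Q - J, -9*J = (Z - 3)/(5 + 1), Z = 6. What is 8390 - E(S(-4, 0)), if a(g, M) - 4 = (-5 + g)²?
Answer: 8390 - 27217*I*√142/1944 ≈ 8390.0 - 166.84*I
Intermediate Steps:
J = -1/18 (J = -(6 - 3)/(9*(5 + 1)) = -1/(3*6) = -⅑*½ = -1/18 ≈ -0.055556)
a(g, M) = 4 + (-5 + g)²
S(Q, P) = 1/18 + Q (S(Q, P) = Q - 1*(-1/18) = Q + 1/18 = 1/18 + Q)
E(T) = √T*(4 + (-5 + T)²) (E(T) = (4 + (-5 + T)²)*√T = √T*(4 + (-5 + T)²))
8390 - E(S(-4, 0)) = 8390 - √(1/18 - 4)*(4 + (-5 + (1/18 - 4))²) = 8390 - √(-71/18)*(4 + (-5 - 71/18)²) = 8390 - I*√142/6*(4 + (-161/18)²) = 8390 - I*√142/6*(4 + 25921/324) = 8390 - I*√142/6*27217/324 = 8390 - 27217*I*√142/1944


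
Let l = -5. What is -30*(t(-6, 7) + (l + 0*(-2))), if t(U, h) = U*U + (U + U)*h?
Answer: 1590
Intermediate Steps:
t(U, h) = U**2 + 2*U*h (t(U, h) = U**2 + (2*U)*h = U**2 + 2*U*h)
-30*(t(-6, 7) + (l + 0*(-2))) = -30*(-6*(-6 + 2*7) + (-5 + 0*(-2))) = -30*(-6*(-6 + 14) + (-5 + 0)) = -30*(-6*8 - 5) = -30*(-48 - 5) = -30*(-53) = 1590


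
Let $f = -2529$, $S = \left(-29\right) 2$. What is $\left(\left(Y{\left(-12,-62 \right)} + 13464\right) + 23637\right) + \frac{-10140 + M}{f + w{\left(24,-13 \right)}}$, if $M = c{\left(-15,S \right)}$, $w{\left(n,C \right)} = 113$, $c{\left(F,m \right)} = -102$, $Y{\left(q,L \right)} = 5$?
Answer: $\frac{44829169}{1208} \approx 37110.0$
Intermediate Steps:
$S = -58$
$M = -102$
$\left(\left(Y{\left(-12,-62 \right)} + 13464\right) + 23637\right) + \frac{-10140 + M}{f + w{\left(24,-13 \right)}} = \left(\left(5 + 13464\right) + 23637\right) + \frac{-10140 - 102}{-2529 + 113} = \left(13469 + 23637\right) - \frac{10242}{-2416} = 37106 - - \frac{5121}{1208} = 37106 + \frac{5121}{1208} = \frac{44829169}{1208}$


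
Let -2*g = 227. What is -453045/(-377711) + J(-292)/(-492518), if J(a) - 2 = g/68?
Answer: 30346046157165/25300007416528 ≈ 1.1994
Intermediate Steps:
g = -227/2 (g = -½*227 = -227/2 ≈ -113.50)
J(a) = 45/136 (J(a) = 2 - 227/2/68 = 2 - 227/2*1/68 = 2 - 227/136 = 45/136)
-453045/(-377711) + J(-292)/(-492518) = -453045/(-377711) + (45/136)/(-492518) = -453045*(-1/377711) + (45/136)*(-1/492518) = 453045/377711 - 45/66982448 = 30346046157165/25300007416528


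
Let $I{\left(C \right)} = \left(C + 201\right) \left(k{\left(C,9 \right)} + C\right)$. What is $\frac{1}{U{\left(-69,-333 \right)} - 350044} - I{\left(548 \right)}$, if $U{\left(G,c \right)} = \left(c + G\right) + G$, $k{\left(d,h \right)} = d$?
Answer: $- \frac{287739165561}{350515} \approx -8.209 \cdot 10^{5}$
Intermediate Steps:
$U{\left(G,c \right)} = c + 2 G$ ($U{\left(G,c \right)} = \left(G + c\right) + G = c + 2 G$)
$I{\left(C \right)} = 2 C \left(201 + C\right)$ ($I{\left(C \right)} = \left(C + 201\right) \left(C + C\right) = \left(201 + C\right) 2 C = 2 C \left(201 + C\right)$)
$\frac{1}{U{\left(-69,-333 \right)} - 350044} - I{\left(548 \right)} = \frac{1}{\left(-333 + 2 \left(-69\right)\right) - 350044} - 2 \cdot 548 \left(201 + 548\right) = \frac{1}{\left(-333 - 138\right) - 350044} - 2 \cdot 548 \cdot 749 = \frac{1}{-471 - 350044} - 820904 = \frac{1}{-350515} - 820904 = - \frac{1}{350515} - 820904 = - \frac{287739165561}{350515}$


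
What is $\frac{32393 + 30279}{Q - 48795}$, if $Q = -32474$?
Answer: $- \frac{62672}{81269} \approx -0.77117$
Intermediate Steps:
$\frac{32393 + 30279}{Q - 48795} = \frac{32393 + 30279}{-32474 - 48795} = \frac{62672}{-81269} = 62672 \left(- \frac{1}{81269}\right) = - \frac{62672}{81269}$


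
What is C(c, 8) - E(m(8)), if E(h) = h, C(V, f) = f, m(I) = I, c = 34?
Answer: 0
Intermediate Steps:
C(c, 8) - E(m(8)) = 8 - 1*8 = 8 - 8 = 0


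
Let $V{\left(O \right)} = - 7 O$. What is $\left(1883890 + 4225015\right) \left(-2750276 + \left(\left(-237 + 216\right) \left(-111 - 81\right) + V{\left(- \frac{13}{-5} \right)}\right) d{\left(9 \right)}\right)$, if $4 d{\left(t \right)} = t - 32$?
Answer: $- \frac{67768657457567}{4} \approx -1.6942 \cdot 10^{13}$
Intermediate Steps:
$d{\left(t \right)} = -8 + \frac{t}{4}$ ($d{\left(t \right)} = \frac{t - 32}{4} = \frac{-32 + t}{4} = -8 + \frac{t}{4}$)
$\left(1883890 + 4225015\right) \left(-2750276 + \left(\left(-237 + 216\right) \left(-111 - 81\right) + V{\left(- \frac{13}{-5} \right)}\right) d{\left(9 \right)}\right) = \left(1883890 + 4225015\right) \left(-2750276 + \left(\left(-237 + 216\right) \left(-111 - 81\right) - 7 \left(- \frac{13}{-5}\right)\right) \left(-8 + \frac{1}{4} \cdot 9\right)\right) = 6108905 \left(-2750276 + \left(\left(-21\right) \left(-192\right) - 7 \left(\left(-13\right) \left(- \frac{1}{5}\right)\right)\right) \left(-8 + \frac{9}{4}\right)\right) = 6108905 \left(-2750276 + \left(4032 - \frac{91}{5}\right) \left(- \frac{23}{4}\right)\right) = 6108905 \left(-2750276 + \frac{20069}{5} \left(- \frac{23}{4}\right)\right) = 6108905 \left(-2750276 - \frac{461587}{20}\right) = 6108905 \left(- \frac{55467107}{20}\right) = - \frac{67768657457567}{4}$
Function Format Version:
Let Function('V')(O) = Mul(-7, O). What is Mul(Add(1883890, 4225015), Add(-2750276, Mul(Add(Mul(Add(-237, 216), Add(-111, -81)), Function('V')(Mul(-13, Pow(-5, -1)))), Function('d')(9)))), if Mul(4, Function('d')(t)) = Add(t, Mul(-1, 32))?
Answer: Rational(-67768657457567, 4) ≈ -1.6942e+13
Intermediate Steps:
Function('d')(t) = Add(-8, Mul(Rational(1, 4), t)) (Function('d')(t) = Mul(Rational(1, 4), Add(t, Mul(-1, 32))) = Mul(Rational(1, 4), Add(t, -32)) = Mul(Rational(1, 4), Add(-32, t)) = Add(-8, Mul(Rational(1, 4), t)))
Mul(Add(1883890, 4225015), Add(-2750276, Mul(Add(Mul(Add(-237, 216), Add(-111, -81)), Function('V')(Mul(-13, Pow(-5, -1)))), Function('d')(9)))) = Mul(Add(1883890, 4225015), Add(-2750276, Mul(Add(Mul(Add(-237, 216), Add(-111, -81)), Mul(-7, Mul(-13, Pow(-5, -1)))), Add(-8, Mul(Rational(1, 4), 9))))) = Mul(6108905, Add(-2750276, Mul(Add(Mul(-21, -192), Mul(-7, Mul(-13, Rational(-1, 5)))), Add(-8, Rational(9, 4))))) = Mul(6108905, Add(-2750276, Mul(Add(4032, Mul(-7, Rational(13, 5))), Rational(-23, 4)))) = Mul(6108905, Add(-2750276, Mul(Add(4032, Rational(-91, 5)), Rational(-23, 4)))) = Mul(6108905, Add(-2750276, Mul(Rational(20069, 5), Rational(-23, 4)))) = Mul(6108905, Add(-2750276, Rational(-461587, 20))) = Mul(6108905, Rational(-55467107, 20)) = Rational(-67768657457567, 4)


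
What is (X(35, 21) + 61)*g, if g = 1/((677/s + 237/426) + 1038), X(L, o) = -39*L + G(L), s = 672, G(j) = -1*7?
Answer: -62550432/49599667 ≈ -1.2611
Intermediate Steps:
G(j) = -7
X(L, o) = -7 - 39*L (X(L, o) = -39*L - 7 = -7 - 39*L)
g = 47712/49599667 (g = 1/((677/672 + 237/426) + 1038) = 1/((677*(1/672) + 237*(1/426)) + 1038) = 1/((677/672 + 79/142) + 1038) = 1/(74611/47712 + 1038) = 1/(49599667/47712) = 47712/49599667 ≈ 0.00096194)
(X(35, 21) + 61)*g = ((-7 - 39*35) + 61)*(47712/49599667) = ((-7 - 1365) + 61)*(47712/49599667) = (-1372 + 61)*(47712/49599667) = -1311*47712/49599667 = -62550432/49599667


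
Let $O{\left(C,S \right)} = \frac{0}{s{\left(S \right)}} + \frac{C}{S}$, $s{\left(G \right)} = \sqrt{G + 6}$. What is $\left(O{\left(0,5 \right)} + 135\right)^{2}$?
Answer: $18225$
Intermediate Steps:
$s{\left(G \right)} = \sqrt{6 + G}$
$O{\left(C,S \right)} = \frac{C}{S}$ ($O{\left(C,S \right)} = \frac{0}{\sqrt{6 + S}} + \frac{C}{S} = 0 + \frac{C}{S} = \frac{C}{S}$)
$\left(O{\left(0,5 \right)} + 135\right)^{2} = \left(\frac{0}{5} + 135\right)^{2} = \left(0 \cdot \frac{1}{5} + 135\right)^{2} = \left(0 + 135\right)^{2} = 135^{2} = 18225$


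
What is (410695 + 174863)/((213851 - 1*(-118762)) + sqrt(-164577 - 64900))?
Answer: 97382101527/55315818623 - 292779*I*sqrt(229477)/55315818623 ≈ 1.7605 - 0.0025355*I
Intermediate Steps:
(410695 + 174863)/((213851 - 1*(-118762)) + sqrt(-164577 - 64900)) = 585558/((213851 + 118762) + sqrt(-229477)) = 585558/(332613 + I*sqrt(229477))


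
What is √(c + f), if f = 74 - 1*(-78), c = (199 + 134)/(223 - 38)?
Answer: √3845/5 ≈ 12.402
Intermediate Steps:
c = 9/5 (c = 333/185 = 333*(1/185) = 9/5 ≈ 1.8000)
f = 152 (f = 74 + 78 = 152)
√(c + f) = √(9/5 + 152) = √(769/5) = √3845/5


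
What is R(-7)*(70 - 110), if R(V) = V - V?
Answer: 0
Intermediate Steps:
R(V) = 0
R(-7)*(70 - 110) = 0*(70 - 110) = 0*(-40) = 0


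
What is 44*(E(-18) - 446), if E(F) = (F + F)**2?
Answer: 37400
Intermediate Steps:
E(F) = 4*F**2 (E(F) = (2*F)**2 = 4*F**2)
44*(E(-18) - 446) = 44*(4*(-18)**2 - 446) = 44*(4*324 - 446) = 44*(1296 - 446) = 44*850 = 37400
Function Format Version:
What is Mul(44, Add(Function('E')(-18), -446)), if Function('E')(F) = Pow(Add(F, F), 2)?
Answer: 37400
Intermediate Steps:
Function('E')(F) = Mul(4, Pow(F, 2)) (Function('E')(F) = Pow(Mul(2, F), 2) = Mul(4, Pow(F, 2)))
Mul(44, Add(Function('E')(-18), -446)) = Mul(44, Add(Mul(4, Pow(-18, 2)), -446)) = Mul(44, Add(Mul(4, 324), -446)) = Mul(44, Add(1296, -446)) = Mul(44, 850) = 37400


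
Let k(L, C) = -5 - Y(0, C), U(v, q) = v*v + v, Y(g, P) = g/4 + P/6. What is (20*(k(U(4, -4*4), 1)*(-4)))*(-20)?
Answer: -24800/3 ≈ -8266.7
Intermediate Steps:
Y(g, P) = g/4 + P/6 (Y(g, P) = g*(¼) + P*(⅙) = g/4 + P/6)
U(v, q) = v + v² (U(v, q) = v² + v = v + v²)
k(L, C) = -5 - C/6 (k(L, C) = -5 - ((¼)*0 + C/6) = -5 - (0 + C/6) = -5 - C/6)
(20*(k(U(4, -4*4), 1)*(-4)))*(-20) = (20*((-5 - ⅙*1)*(-4)))*(-20) = (20*((-5 - ⅙)*(-4)))*(-20) = (20*(-31/6*(-4)))*(-20) = (20*(62/3))*(-20) = (1240/3)*(-20) = -24800/3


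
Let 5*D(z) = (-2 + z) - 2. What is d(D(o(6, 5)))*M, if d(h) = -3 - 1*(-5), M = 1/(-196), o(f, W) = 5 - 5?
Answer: -1/98 ≈ -0.010204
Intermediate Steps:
o(f, W) = 0
D(z) = -4/5 + z/5 (D(z) = ((-2 + z) - 2)/5 = (-4 + z)/5 = -4/5 + z/5)
M = -1/196 ≈ -0.0051020
d(h) = 2 (d(h) = -3 + 5 = 2)
d(D(o(6, 5)))*M = 2*(-1/196) = -1/98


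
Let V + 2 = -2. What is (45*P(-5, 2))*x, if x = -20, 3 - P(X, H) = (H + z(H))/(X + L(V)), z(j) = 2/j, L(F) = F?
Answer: -3000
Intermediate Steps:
V = -4 (V = -2 - 2 = -4)
P(X, H) = 3 - (H + 2/H)/(-4 + X) (P(X, H) = 3 - (H + 2/H)/(X - 4) = 3 - (H + 2/H)/(-4 + X))
(45*P(-5, 2))*x = (45*((-2 - 1*2*(12 + 2 - 3*(-5)))/(2*(-4 - 5))))*(-20) = (45*((1/2)*(-2 - 1*2*(12 + 2 + 15))/(-9)))*(-20) = (45*((1/2)*(-1/9)*(-2 - 1*2*29)))*(-20) = (45*((1/2)*(-1/9)*(-2 - 58)))*(-20) = (45*((1/2)*(-1/9)*(-60)))*(-20) = (45*(10/3))*(-20) = 150*(-20) = -3000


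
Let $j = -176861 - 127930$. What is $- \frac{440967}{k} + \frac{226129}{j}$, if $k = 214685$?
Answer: $- \frac{182949277262}{65434055835} \approx -2.7959$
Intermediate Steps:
$j = -304791$ ($j = -176861 - 127930 = -304791$)
$- \frac{440967}{k} + \frac{226129}{j} = - \frac{440967}{214685} + \frac{226129}{-304791} = \left(-440967\right) \frac{1}{214685} + 226129 \left(- \frac{1}{304791}\right) = - \frac{440967}{214685} - \frac{226129}{304791} = - \frac{182949277262}{65434055835}$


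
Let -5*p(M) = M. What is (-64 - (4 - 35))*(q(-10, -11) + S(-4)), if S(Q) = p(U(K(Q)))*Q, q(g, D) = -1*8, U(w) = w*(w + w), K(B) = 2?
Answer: 264/5 ≈ 52.800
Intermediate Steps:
U(w) = 2*w² (U(w) = w*(2*w) = 2*w²)
p(M) = -M/5
q(g, D) = -8
S(Q) = -8*Q/5 (S(Q) = (-2*2²/5)*Q = (-2*4/5)*Q = (-⅕*8)*Q = -8*Q/5)
(-64 - (4 - 35))*(q(-10, -11) + S(-4)) = (-64 - (4 - 35))*(-8 - 8/5*(-4)) = (-64 - 1*(-31))*(-8 + 32/5) = (-64 + 31)*(-8/5) = -33*(-8/5) = 264/5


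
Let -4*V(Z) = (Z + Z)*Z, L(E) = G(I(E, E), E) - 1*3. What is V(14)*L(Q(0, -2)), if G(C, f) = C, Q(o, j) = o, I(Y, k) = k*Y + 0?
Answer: 294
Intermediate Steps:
I(Y, k) = Y*k (I(Y, k) = Y*k + 0 = Y*k)
L(E) = -3 + E² (L(E) = E*E - 1*3 = E² - 3 = -3 + E²)
V(Z) = -Z²/2 (V(Z) = -(Z + Z)*Z/4 = -2*Z*Z/4 = -Z²/2)
V(14)*L(Q(0, -2)) = (-½*14²)*(-3 + 0²) = (-½*196)*(-3 + 0) = -98*(-3) = 294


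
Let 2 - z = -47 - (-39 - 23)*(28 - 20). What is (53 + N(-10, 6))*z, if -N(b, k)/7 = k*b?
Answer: -211431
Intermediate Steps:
N(b, k) = -7*b*k (N(b, k) = -7*k*b = -7*b*k)
z = -447 (z = 2 - (-47 - (-39 - 23)*(28 - 20)) = 2 - (-47 - (-62)*8) = 2 - (-47 - 1*(-496)) = 2 - (-47 + 496) = 2 - 1*449 = 2 - 449 = -447)
(53 + N(-10, 6))*z = (53 - 7*(-10)*6)*(-447) = (53 + 420)*(-447) = 473*(-447) = -211431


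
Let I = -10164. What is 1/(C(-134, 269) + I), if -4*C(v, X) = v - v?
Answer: -1/10164 ≈ -9.8386e-5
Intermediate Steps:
C(v, X) = 0 (C(v, X) = -(v - v)/4 = -¼*0 = 0)
1/(C(-134, 269) + I) = 1/(0 - 10164) = 1/(-10164) = -1/10164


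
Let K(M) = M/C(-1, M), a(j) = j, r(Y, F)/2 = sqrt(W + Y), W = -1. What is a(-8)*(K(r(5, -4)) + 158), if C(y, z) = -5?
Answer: -6288/5 ≈ -1257.6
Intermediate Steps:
r(Y, F) = 2*sqrt(-1 + Y)
K(M) = -M/5 (K(M) = M/(-5) = M*(-1/5) = -M/5)
a(-8)*(K(r(5, -4)) + 158) = -8*(-2*sqrt(-1 + 5)/5 + 158) = -8*(-2*sqrt(4)/5 + 158) = -8*(-2*2/5 + 158) = -8*(-1/5*4 + 158) = -8*(-4/5 + 158) = -8*786/5 = -6288/5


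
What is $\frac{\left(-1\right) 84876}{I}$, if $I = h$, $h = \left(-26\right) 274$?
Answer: $\frac{21219}{1781} \approx 11.914$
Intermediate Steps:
$h = -7124$
$I = -7124$
$\frac{\left(-1\right) 84876}{I} = \frac{\left(-1\right) 84876}{-7124} = \left(-84876\right) \left(- \frac{1}{7124}\right) = \frac{21219}{1781}$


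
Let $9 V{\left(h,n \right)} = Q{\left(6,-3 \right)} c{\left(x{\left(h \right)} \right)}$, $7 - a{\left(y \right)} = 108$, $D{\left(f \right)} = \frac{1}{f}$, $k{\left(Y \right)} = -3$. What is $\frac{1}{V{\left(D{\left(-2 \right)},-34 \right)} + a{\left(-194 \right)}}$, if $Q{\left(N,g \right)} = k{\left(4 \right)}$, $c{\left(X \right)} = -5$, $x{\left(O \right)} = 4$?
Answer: $- \frac{3}{298} \approx -0.010067$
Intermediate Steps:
$a{\left(y \right)} = -101$ ($a{\left(y \right)} = 7 - 108 = -101$)
$Q{\left(N,g \right)} = -3$
$V{\left(h,n \right)} = \frac{5}{3}$ ($V{\left(h,n \right)} = \frac{\left(-3\right) \left(-5\right)}{9} = \frac{1}{9} \cdot 15 = \frac{5}{3}$)
$\frac{1}{V{\left(D{\left(-2 \right)},-34 \right)} + a{\left(-194 \right)}} = \frac{1}{\frac{5}{3} - 101} = \frac{1}{- \frac{298}{3}} = - \frac{3}{298}$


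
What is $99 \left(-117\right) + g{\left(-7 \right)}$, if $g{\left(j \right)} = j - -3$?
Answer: $-11587$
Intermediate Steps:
$g{\left(j \right)} = 3 + j$ ($g{\left(j \right)} = j + 3 = 3 + j$)
$99 \left(-117\right) + g{\left(-7 \right)} = 99 \left(-117\right) + \left(3 - 7\right) = -11583 - 4 = -11587$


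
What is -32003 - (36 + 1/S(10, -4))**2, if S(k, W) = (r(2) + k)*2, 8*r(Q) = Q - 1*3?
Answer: -207841827/6241 ≈ -33303.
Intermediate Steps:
r(Q) = -3/8 + Q/8 (r(Q) = (Q - 1*3)/8 = (Q - 3)/8 = (-3 + Q)/8 = -3/8 + Q/8)
S(k, W) = -1/4 + 2*k (S(k, W) = ((-3/8 + (1/8)*2) + k)*2 = ((-3/8 + 1/4) + k)*2 = (-1/8 + k)*2 = -1/4 + 2*k)
-32003 - (36 + 1/S(10, -4))**2 = -32003 - (36 + 1/(-1/4 + 2*10))**2 = -32003 - (36 + 1/(-1/4 + 20))**2 = -32003 - (36 + 1/(79/4))**2 = -32003 - (36 + 4/79)**2 = -32003 - (2848/79)**2 = -32003 - 1*8111104/6241 = -32003 - 8111104/6241 = -207841827/6241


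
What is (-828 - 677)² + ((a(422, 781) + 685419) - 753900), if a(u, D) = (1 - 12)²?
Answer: 2196665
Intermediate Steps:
a(u, D) = 121 (a(u, D) = (-11)² = 121)
(-828 - 677)² + ((a(422, 781) + 685419) - 753900) = (-828 - 677)² + ((121 + 685419) - 753900) = (-1505)² + (685540 - 753900) = 2265025 - 68360 = 2196665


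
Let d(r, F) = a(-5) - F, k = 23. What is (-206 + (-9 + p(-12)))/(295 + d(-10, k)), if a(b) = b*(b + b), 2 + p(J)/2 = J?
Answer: -243/322 ≈ -0.75466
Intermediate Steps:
p(J) = -4 + 2*J
a(b) = 2*b**2 (a(b) = b*(2*b) = 2*b**2)
d(r, F) = 50 - F (d(r, F) = 2*(-5)**2 - F = 2*25 - F = 50 - F)
(-206 + (-9 + p(-12)))/(295 + d(-10, k)) = (-206 + (-9 + (-4 + 2*(-12))))/(295 + (50 - 1*23)) = (-206 + (-9 + (-4 - 24)))/(295 + (50 - 23)) = (-206 + (-9 - 28))/(295 + 27) = (-206 - 37)/322 = -243*1/322 = -243/322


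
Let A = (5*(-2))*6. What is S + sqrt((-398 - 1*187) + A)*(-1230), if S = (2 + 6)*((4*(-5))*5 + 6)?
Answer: -752 - 1230*I*sqrt(645) ≈ -752.0 - 31238.0*I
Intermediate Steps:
A = -60 (A = -10*6 = -60)
S = -752 (S = 8*(-20*5 + 6) = 8*(-100 + 6) = 8*(-94) = -752)
S + sqrt((-398 - 1*187) + A)*(-1230) = -752 + sqrt((-398 - 1*187) - 60)*(-1230) = -752 + sqrt((-398 - 187) - 60)*(-1230) = -752 + sqrt(-585 - 60)*(-1230) = -752 + sqrt(-645)*(-1230) = -752 + (I*sqrt(645))*(-1230) = -752 - 1230*I*sqrt(645)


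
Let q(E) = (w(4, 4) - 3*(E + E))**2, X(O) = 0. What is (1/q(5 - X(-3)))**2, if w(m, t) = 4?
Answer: 1/456976 ≈ 2.1883e-6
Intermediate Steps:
q(E) = (4 - 6*E)**2 (q(E) = (4 - 3*(E + E))**2 = (4 - 6*E)**2)
(1/q(5 - X(-3)))**2 = (1/(4*(-2 + 3*(5 - 1*0))**2))**2 = (1/(4*(-2 + 3*(5 + 0))**2))**2 = (1/(4*(-2 + 3*5)**2))**2 = (1/(4*(-2 + 15)**2))**2 = (1/(4*13**2))**2 = (1/(4*169))**2 = (1/676)**2 = 1/456976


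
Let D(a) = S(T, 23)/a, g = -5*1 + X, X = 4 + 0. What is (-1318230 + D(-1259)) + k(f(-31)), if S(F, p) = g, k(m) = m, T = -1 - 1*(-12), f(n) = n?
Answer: -1659690598/1259 ≈ -1.3183e+6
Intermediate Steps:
T = 11 (T = -1 + 12 = 11)
X = 4
g = -1 (g = -5*1 + 4 = -5 + 4 = -1)
S(F, p) = -1
D(a) = -1/a
(-1318230 + D(-1259)) + k(f(-31)) = (-1318230 - 1/(-1259)) - 31 = (-1318230 - 1*(-1/1259)) - 31 = (-1318230 + 1/1259) - 31 = -1659651569/1259 - 31 = -1659690598/1259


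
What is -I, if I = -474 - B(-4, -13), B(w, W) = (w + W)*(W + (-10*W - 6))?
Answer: -1413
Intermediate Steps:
B(w, W) = (-6 - 9*W)*(W + w) (B(w, W) = (W + w)*(W + (-6 - 10*W)) = (W + w)*(-6 - 9*W) = (-6 - 9*W)*(W + w))
I = 1413 (I = -474 - (-9*(-13)**2 - 6*(-13) - 6*(-4) - 9*(-13)*(-4)) = -474 - (-9*169 + 78 + 24 - 468) = -474 - (-1521 + 78 + 24 - 468) = -474 - 1*(-1887) = -474 + 1887 = 1413)
-I = -1*1413 = -1413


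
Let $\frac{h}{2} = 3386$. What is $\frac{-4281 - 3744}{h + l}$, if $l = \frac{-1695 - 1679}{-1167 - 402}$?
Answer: $- \frac{12591225}{10628642} \approx -1.1847$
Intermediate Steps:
$h = 6772$ ($h = 2 \cdot 3386 = 6772$)
$l = \frac{3374}{1569}$ ($l = - \frac{3374}{-1569} = \left(-3374\right) \left(- \frac{1}{1569}\right) = \frac{3374}{1569} \approx 2.1504$)
$\frac{-4281 - 3744}{h + l} = \frac{-4281 - 3744}{6772 + \frac{3374}{1569}} = - \frac{8025}{\frac{10628642}{1569}} = \left(-8025\right) \frac{1569}{10628642} = - \frac{12591225}{10628642}$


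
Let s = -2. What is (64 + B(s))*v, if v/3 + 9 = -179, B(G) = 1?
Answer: -36660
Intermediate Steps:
v = -564 (v = -27 + 3*(-179) = -27 - 537 = -564)
(64 + B(s))*v = (64 + 1)*(-564) = 65*(-564) = -36660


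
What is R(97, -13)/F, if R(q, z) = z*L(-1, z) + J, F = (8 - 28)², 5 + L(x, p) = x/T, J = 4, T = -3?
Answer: 97/600 ≈ 0.16167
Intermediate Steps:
L(x, p) = -5 - x/3 (L(x, p) = -5 + x/(-3) = -5 + x*(-⅓) = -5 - x/3)
F = 400 (F = (-20)² = 400)
R(q, z) = 4 - 14*z/3 (R(q, z) = z*(-5 - ⅓*(-1)) + 4 = z*(-5 + ⅓) + 4 = z*(-14/3) + 4 = -14*z/3 + 4 = 4 - 14*z/3)
R(97, -13)/F = (4 - 14/3*(-13))/400 = (4 + 182/3)*(1/400) = (194/3)*(1/400) = 97/600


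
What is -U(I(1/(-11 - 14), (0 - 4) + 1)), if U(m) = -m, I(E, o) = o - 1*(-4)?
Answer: 1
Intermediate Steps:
I(E, o) = 4 + o (I(E, o) = o + 4 = 4 + o)
-U(I(1/(-11 - 14), (0 - 4) + 1)) = -(-1)*(4 + ((0 - 4) + 1)) = -(-1)*(4 + (-4 + 1)) = -(-1)*(4 - 3) = -(-1) = -1*(-1) = 1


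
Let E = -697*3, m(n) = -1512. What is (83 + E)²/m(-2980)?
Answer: -504008/189 ≈ -2666.7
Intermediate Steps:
E = -2091
(83 + E)²/m(-2980) = (83 - 2091)²/(-1512) = (-2008)²*(-1/1512) = 4032064*(-1/1512) = -504008/189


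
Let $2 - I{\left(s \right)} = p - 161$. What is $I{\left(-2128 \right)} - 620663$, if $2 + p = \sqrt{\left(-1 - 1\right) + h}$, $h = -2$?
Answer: $-620498 - 2 i \approx -6.205 \cdot 10^{5} - 2.0 i$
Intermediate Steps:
$p = -2 + 2 i$ ($p = -2 + \sqrt{\left(-1 - 1\right) - 2} = -2 + \sqrt{-2 - 2} = -2 + \sqrt{-4} = -2 + 2 i \approx -2.0 + 2.0 i$)
$I{\left(s \right)} = 165 - 2 i$ ($I{\left(s \right)} = 2 - \left(\left(-2 + 2 i\right) - 161\right) = 2 - \left(-163 + 2 i\right) = 2 + \left(163 - 2 i\right) = 165 - 2 i$)
$I{\left(-2128 \right)} - 620663 = \left(165 - 2 i\right) - 620663 = -620498 - 2 i$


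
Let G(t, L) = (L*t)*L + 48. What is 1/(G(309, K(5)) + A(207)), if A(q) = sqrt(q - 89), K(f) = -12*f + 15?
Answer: 625773/391591847411 - sqrt(118)/391591847411 ≈ 1.5980e-6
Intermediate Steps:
K(f) = 15 - 12*f
A(q) = sqrt(-89 + q)
G(t, L) = 48 + t*L**2 (G(t, L) = t*L**2 + 48 = 48 + t*L**2)
1/(G(309, K(5)) + A(207)) = 1/((48 + 309*(15 - 12*5)**2) + sqrt(-89 + 207)) = 1/((48 + 309*(15 - 60)**2) + sqrt(118)) = 1/((48 + 309*(-45)**2) + sqrt(118)) = 1/((48 + 309*2025) + sqrt(118)) = 1/((48 + 625725) + sqrt(118)) = 1/(625773 + sqrt(118))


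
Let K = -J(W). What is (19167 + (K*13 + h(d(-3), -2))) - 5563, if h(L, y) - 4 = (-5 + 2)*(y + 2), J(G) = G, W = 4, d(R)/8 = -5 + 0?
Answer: 13556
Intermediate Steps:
d(R) = -40 (d(R) = 8*(-5 + 0) = 8*(-5) = -40)
K = -4 (K = -1*4 = -4)
h(L, y) = -2 - 3*y (h(L, y) = 4 + (-5 + 2)*(y + 2) = 4 - 3*(2 + y) = 4 + (-6 - 3*y) = -2 - 3*y)
(19167 + (K*13 + h(d(-3), -2))) - 5563 = (19167 + (-4*13 + (-2 - 3*(-2)))) - 5563 = (19167 + (-52 + (-2 + 6))) - 5563 = (19167 + (-52 + 4)) - 5563 = (19167 - 48) - 5563 = 19119 - 5563 = 13556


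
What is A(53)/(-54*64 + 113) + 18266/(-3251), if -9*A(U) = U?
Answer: -549396839/97812837 ≈ -5.6168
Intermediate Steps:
A(U) = -U/9
A(53)/(-54*64 + 113) + 18266/(-3251) = (-⅑*53)/(-54*64 + 113) + 18266/(-3251) = -53/(9*(-3456 + 113)) + 18266*(-1/3251) = -53/9/(-3343) - 18266/3251 = -53/9*(-1/3343) - 18266/3251 = 53/30087 - 18266/3251 = -549396839/97812837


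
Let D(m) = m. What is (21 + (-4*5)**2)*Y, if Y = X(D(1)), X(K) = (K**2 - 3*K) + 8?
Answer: 2526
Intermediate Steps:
X(K) = 8 + K**2 - 3*K
Y = 6 (Y = 8 + 1**2 - 3*1 = 8 + 1 - 3 = 6)
(21 + (-4*5)**2)*Y = (21 + (-4*5)**2)*6 = (21 + (-20)**2)*6 = (21 + 400)*6 = 421*6 = 2526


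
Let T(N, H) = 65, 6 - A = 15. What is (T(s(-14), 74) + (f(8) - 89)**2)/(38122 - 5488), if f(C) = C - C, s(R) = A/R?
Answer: 1331/5439 ≈ 0.24471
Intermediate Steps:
A = -9 (A = 6 - 1*15 = 6 - 15 = -9)
s(R) = -9/R
f(C) = 0
(T(s(-14), 74) + (f(8) - 89)**2)/(38122 - 5488) = (65 + (0 - 89)**2)/(38122 - 5488) = (65 + (-89)**2)/32634 = (65 + 7921)*(1/32634) = 7986*(1/32634) = 1331/5439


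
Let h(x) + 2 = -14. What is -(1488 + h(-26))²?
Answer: -2166784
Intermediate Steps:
h(x) = -16 (h(x) = -2 - 14 = -16)
-(1488 + h(-26))² = -(1488 - 16)² = -1*1472² = -1*2166784 = -2166784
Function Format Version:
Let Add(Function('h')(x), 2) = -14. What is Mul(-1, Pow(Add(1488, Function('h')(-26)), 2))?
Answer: -2166784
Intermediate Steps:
Function('h')(x) = -16 (Function('h')(x) = Add(-2, -14) = -16)
Mul(-1, Pow(Add(1488, Function('h')(-26)), 2)) = Mul(-1, Pow(Add(1488, -16), 2)) = Mul(-1, Pow(1472, 2)) = Mul(-1, 2166784) = -2166784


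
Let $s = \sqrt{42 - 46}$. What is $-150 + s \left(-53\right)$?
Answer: $-150 - 106 i \approx -150.0 - 106.0 i$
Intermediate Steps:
$s = 2 i$ ($s = \sqrt{-4} = 2 i \approx 2.0 i$)
$-150 + s \left(-53\right) = -150 + 2 i \left(-53\right) = -150 - 106 i$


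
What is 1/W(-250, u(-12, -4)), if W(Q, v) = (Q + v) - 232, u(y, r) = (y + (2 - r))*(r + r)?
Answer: -1/434 ≈ -0.0023041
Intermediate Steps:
u(y, r) = 2*r*(2 + y - r) (u(y, r) = (2 + y - r)*(2*r) = 2*r*(2 + y - r))
W(Q, v) = -232 + Q + v
1/W(-250, u(-12, -4)) = 1/(-232 - 250 + 2*(-4)*(2 - 12 - 1*(-4))) = 1/(-232 - 250 + 2*(-4)*(2 - 12 + 4)) = 1/(-232 - 250 + 2*(-4)*(-6)) = 1/(-232 - 250 + 48) = 1/(-434) = -1/434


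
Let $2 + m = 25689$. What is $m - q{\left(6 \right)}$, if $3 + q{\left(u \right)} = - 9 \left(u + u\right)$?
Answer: $25798$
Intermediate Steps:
$q{\left(u \right)} = -3 - 18 u$ ($q{\left(u \right)} = -3 - 9 \left(u + u\right) = -3 - 9 \cdot 2 u = -3 - 18 u$)
$m = 25687$ ($m = -2 + 25689 = 25687$)
$m - q{\left(6 \right)} = 25687 - \left(-3 - 108\right) = 25687 - -111 = 25687 + 111 = 25798$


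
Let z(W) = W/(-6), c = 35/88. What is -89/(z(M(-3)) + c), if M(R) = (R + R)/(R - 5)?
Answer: -979/3 ≈ -326.33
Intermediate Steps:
M(R) = 2*R/(-5 + R) (M(R) = (2*R)/(-5 + R) = 2*R/(-5 + R))
c = 35/88 (c = 35*(1/88) = 35/88 ≈ 0.39773)
z(W) = -W/6 (z(W) = W*(-⅙) = -W/6)
-89/(z(M(-3)) + c) = -89/(-(-3)/(3*(-5 - 3)) + 35/88) = -89/(-(-3)/(3*(-8)) + 35/88) = -89/(-(-3)*(-1)/(3*8) + 35/88) = -89/(-⅙*¾ + 35/88) = -89/(-⅛ + 35/88) = -89/(3/11) = (11/3)*(-89) = -979/3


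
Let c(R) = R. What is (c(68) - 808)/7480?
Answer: -37/374 ≈ -0.098930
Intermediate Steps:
(c(68) - 808)/7480 = (68 - 808)/7480 = -740*1/7480 = -37/374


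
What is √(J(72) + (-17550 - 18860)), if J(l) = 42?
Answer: 4*I*√2273 ≈ 190.7*I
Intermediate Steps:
√(J(72) + (-17550 - 18860)) = √(42 + (-17550 - 18860)) = √(42 - 36410) = √(-36368) = 4*I*√2273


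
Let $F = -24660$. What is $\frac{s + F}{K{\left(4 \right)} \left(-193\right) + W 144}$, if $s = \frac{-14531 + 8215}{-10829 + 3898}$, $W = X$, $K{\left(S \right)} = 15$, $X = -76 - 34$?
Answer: $\frac{170912144}{129852285} \approx 1.3162$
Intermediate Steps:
$X = -110$ ($X = -76 - 34 = -110$)
$W = -110$
$s = \frac{6316}{6931}$ ($s = - \frac{6316}{-6931} = \left(-6316\right) \left(- \frac{1}{6931}\right) = \frac{6316}{6931} \approx 0.91127$)
$\frac{s + F}{K{\left(4 \right)} \left(-193\right) + W 144} = \frac{\frac{6316}{6931} - 24660}{15 \left(-193\right) - 15840} = - \frac{170912144}{6931 \left(-2895 - 15840\right)} = - \frac{170912144}{6931 \left(-18735\right)} = \left(- \frac{170912144}{6931}\right) \left(- \frac{1}{18735}\right) = \frac{170912144}{129852285}$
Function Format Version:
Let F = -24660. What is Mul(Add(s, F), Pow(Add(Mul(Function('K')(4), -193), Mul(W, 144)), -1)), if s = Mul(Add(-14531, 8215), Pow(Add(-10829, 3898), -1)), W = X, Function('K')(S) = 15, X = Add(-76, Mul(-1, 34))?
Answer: Rational(170912144, 129852285) ≈ 1.3162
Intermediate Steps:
X = -110 (X = Add(-76, -34) = -110)
W = -110
s = Rational(6316, 6931) (s = Mul(-6316, Pow(-6931, -1)) = Mul(-6316, Rational(-1, 6931)) = Rational(6316, 6931) ≈ 0.91127)
Mul(Add(s, F), Pow(Add(Mul(Function('K')(4), -193), Mul(W, 144)), -1)) = Mul(Add(Rational(6316, 6931), -24660), Pow(Add(Mul(15, -193), Mul(-110, 144)), -1)) = Mul(Rational(-170912144, 6931), Pow(Add(-2895, -15840), -1)) = Mul(Rational(-170912144, 6931), Pow(-18735, -1)) = Mul(Rational(-170912144, 6931), Rational(-1, 18735)) = Rational(170912144, 129852285)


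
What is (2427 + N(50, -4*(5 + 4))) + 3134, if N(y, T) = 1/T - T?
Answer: 201491/36 ≈ 5597.0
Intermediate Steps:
(2427 + N(50, -4*(5 + 4))) + 3134 = (2427 + (1/(-4*(5 + 4)) - (-4)*(5 + 4))) + 3134 = (2427 + (1/(-4*9) - (-4)*9)) + 3134 = (2427 + (1/(-36) - 1*(-36))) + 3134 = (2427 + (-1/36 + 36)) + 3134 = (2427 + 1295/36) + 3134 = 88667/36 + 3134 = 201491/36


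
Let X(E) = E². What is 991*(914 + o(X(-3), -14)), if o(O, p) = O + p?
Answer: 900819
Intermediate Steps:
991*(914 + o(X(-3), -14)) = 991*(914 + ((-3)² - 14)) = 991*(914 + (9 - 14)) = 991*(914 - 5) = 991*909 = 900819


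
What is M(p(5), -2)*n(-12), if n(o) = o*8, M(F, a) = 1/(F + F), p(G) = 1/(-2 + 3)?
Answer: -48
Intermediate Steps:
p(G) = 1 (p(G) = 1/1 = 1)
M(F, a) = 1/(2*F)
n(o) = 8*o
M(p(5), -2)*n(-12) = ((1/2)/1)*(8*(-12)) = ((1/2)*1)*(-96) = (1/2)*(-96) = -48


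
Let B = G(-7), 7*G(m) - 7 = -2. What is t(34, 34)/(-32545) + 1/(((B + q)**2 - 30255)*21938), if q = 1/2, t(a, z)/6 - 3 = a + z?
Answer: -3958318245152/302402470563365 ≈ -0.013090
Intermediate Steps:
G(m) = 5/7 (G(m) = 1 + (1/7)*(-2) = 1 - 2/7 = 5/7)
t(a, z) = 18 + 6*a + 6*z (t(a, z) = 18 + 6*(a + z) = 18 + (6*a + 6*z) = 18 + 6*a + 6*z)
B = 5/7 ≈ 0.71429
q = 1/2 ≈ 0.50000
t(34, 34)/(-32545) + 1/(((B + q)**2 - 30255)*21938) = (18 + 6*34 + 6*34)/(-32545) + 1/((5/7 + 1/2)**2 - 30255*21938) = (18 + 204 + 204)*(-1/32545) + (1/21938)/((17/14)**2 - 30255) = 426*(-1/32545) + (1/21938)/(289/196 - 30255) = -426/32545 + (1/21938)/(-5929691/196) = -426/32545 - 196/5929691*1/21938 = -426/32545 - 14/9291825797 = -3958318245152/302402470563365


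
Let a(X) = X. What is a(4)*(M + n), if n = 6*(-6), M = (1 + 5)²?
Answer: 0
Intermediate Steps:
M = 36 (M = 6² = 36)
n = -36
a(4)*(M + n) = 4*(36 - 36) = 4*0 = 0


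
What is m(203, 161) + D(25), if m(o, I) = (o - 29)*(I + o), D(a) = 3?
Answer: 63339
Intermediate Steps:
m(o, I) = (-29 + o)*(I + o)
m(203, 161) + D(25) = (203**2 - 29*161 - 29*203 + 161*203) + 3 = (41209 - 4669 - 5887 + 32683) + 3 = 63336 + 3 = 63339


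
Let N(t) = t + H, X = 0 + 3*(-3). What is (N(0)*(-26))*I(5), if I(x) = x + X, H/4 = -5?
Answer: -2080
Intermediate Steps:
H = -20 (H = 4*(-5) = -20)
X = -9 (X = 0 - 9 = -9)
N(t) = -20 + t (N(t) = t - 20 = -20 + t)
I(x) = -9 + x (I(x) = x - 9 = -9 + x)
(N(0)*(-26))*I(5) = ((-20 + 0)*(-26))*(-9 + 5) = -20*(-26)*(-4) = 520*(-4) = -2080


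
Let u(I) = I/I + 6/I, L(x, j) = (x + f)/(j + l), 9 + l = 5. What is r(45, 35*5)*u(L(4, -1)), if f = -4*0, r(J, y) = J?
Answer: -585/2 ≈ -292.50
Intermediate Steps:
l = -4 (l = -9 + 5 = -4)
f = 0
L(x, j) = x/(-4 + j) (L(x, j) = (x + 0)/(j - 4) = x/(-4 + j))
u(I) = 1 + 6/I
r(45, 35*5)*u(L(4, -1)) = 45*((6 + 4/(-4 - 1))/((4/(-4 - 1)))) = 45*((6 + 4/(-5))/((4/(-5)))) = 45*((6 + 4*(-⅕))/((4*(-⅕)))) = 45*((6 - ⅘)/(-⅘)) = 45*(-5/4*26/5) = 45*(-13/2) = -585/2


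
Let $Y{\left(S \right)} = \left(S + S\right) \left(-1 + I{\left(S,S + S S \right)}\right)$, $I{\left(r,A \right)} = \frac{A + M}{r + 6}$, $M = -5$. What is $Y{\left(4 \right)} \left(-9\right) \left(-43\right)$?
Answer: $1548$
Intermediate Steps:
$I{\left(r,A \right)} = \frac{-5 + A}{6 + r}$ ($I{\left(r,A \right)} = \frac{A - 5}{r + 6} = \frac{-5 + A}{6 + r}$)
$Y{\left(S \right)} = 2 S \left(-1 + \frac{-5 + S + S^{2}}{6 + S}\right)$ ($Y{\left(S \right)} = \left(S + S\right) \left(-1 + \frac{-5 + \left(S + S S\right)}{6 + S}\right) = 2 S \left(-1 + \frac{-5 + \left(S + S^{2}\right)}{6 + S}\right) = 2 S \left(-1 + \frac{-5 + S + S^{2}}{6 + S}\right)$)
$Y{\left(4 \right)} \left(-9\right) \left(-43\right) = 2 \cdot 4 \frac{1}{6 + 4} \left(-11 + 4^{2}\right) \left(-9\right) \left(-43\right) = 2 \cdot 4 \cdot \frac{1}{10} \left(-11 + 16\right) \left(-9\right) \left(-43\right) = 2 \cdot 4 \cdot \frac{1}{10} \cdot 5 \left(-9\right) \left(-43\right) = 4 \left(-9\right) \left(-43\right) = \left(-36\right) \left(-43\right) = 1548$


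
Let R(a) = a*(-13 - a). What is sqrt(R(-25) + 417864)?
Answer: 6*sqrt(11599) ≈ 646.19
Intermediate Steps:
sqrt(R(-25) + 417864) = sqrt(-1*(-25)*(13 - 25) + 417864) = sqrt(-1*(-25)*(-12) + 417864) = sqrt(-300 + 417864) = sqrt(417564) = 6*sqrt(11599)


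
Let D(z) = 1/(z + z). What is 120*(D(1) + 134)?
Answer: 16140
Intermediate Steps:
D(z) = 1/(2*z)
120*(D(1) + 134) = 120*((1/2)/1 + 134) = 120*((1/2)*1 + 134) = 120*(1/2 + 134) = 120*(269/2) = 16140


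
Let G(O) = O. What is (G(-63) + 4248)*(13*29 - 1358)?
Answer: -4105485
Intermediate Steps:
(G(-63) + 4248)*(13*29 - 1358) = (-63 + 4248)*(13*29 - 1358) = 4185*(377 - 1358) = 4185*(-981) = -4105485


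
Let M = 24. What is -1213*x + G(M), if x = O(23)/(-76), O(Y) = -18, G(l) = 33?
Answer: -9663/38 ≈ -254.29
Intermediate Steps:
x = 9/38 (x = -18/(-76) = -18*(-1/76) = 9/38 ≈ 0.23684)
-1213*x + G(M) = -1213*9/38 + 33 = -10917/38 + 33 = -9663/38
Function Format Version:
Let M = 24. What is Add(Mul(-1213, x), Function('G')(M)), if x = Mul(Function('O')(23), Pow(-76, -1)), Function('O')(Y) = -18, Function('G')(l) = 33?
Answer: Rational(-9663, 38) ≈ -254.29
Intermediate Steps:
x = Rational(9, 38) (x = Mul(-18, Pow(-76, -1)) = Mul(-18, Rational(-1, 76)) = Rational(9, 38) ≈ 0.23684)
Add(Mul(-1213, x), Function('G')(M)) = Add(Mul(-1213, Rational(9, 38)), 33) = Add(Rational(-10917, 38), 33) = Rational(-9663, 38)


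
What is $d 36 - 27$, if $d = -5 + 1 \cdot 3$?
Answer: $-99$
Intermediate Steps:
$d = -2$ ($d = -5 + 3 = -2$)
$d 36 - 27 = \left(-2\right) 36 - 27 = -72 - 27 = -99$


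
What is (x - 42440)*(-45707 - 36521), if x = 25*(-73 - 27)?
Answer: 3695326320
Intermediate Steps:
x = -2500 (x = 25*(-100) = -2500)
(x - 42440)*(-45707 - 36521) = (-2500 - 42440)*(-45707 - 36521) = -44940*(-82228) = 3695326320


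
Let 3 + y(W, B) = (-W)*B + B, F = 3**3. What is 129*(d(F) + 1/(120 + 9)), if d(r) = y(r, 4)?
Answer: -13802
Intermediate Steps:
F = 27
y(W, B) = -3 + B - B*W (y(W, B) = -3 + ((-W)*B + B) = -3 + (-B*W + B) = -3 + (B - B*W) = -3 + B - B*W)
d(r) = 1 - 4*r (d(r) = -3 + 4 - 1*4*r = -3 + 4 - 4*r = 1 - 4*r)
129*(d(F) + 1/(120 + 9)) = 129*((1 - 4*27) + 1/(120 + 9)) = 129*((1 - 108) + 1/129) = 129*(-107 + 1/129) = 129*(-13802/129) = -13802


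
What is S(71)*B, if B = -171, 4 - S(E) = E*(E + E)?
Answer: 1723338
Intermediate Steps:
S(E) = 4 - 2*E**2 (S(E) = 4 - E*(E + E) = 4 - E*2*E = 4 - 2*E**2)
S(71)*B = (4 - 2*71**2)*(-171) = (4 - 2*5041)*(-171) = (4 - 10082)*(-171) = -10078*(-171) = 1723338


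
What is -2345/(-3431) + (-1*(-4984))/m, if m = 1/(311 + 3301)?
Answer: 61765577993/3431 ≈ 1.8002e+7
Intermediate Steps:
m = 1/3612 ≈ 0.00027685
-2345/(-3431) + (-1*(-4984))/m = -2345/(-3431) + (-1*(-4984))/(1/3612) = -2345*(-1/3431) + 4984*3612 = 2345/3431 + 18002208 = 61765577993/3431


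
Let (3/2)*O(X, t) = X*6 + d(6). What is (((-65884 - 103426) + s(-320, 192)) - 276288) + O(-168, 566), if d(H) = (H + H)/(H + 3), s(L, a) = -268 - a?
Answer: -4020562/9 ≈ -4.4673e+5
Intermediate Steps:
d(H) = 2*H/(3 + H) (d(H) = (2*H)/(3 + H) = 2*H/(3 + H))
O(X, t) = 8/9 + 4*X (O(X, t) = 2*(X*6 + 2*6/(3 + 6))/3 = 2*(6*X + 2*6/9)/3 = 2*(6*X + 2*6*(⅑))/3 = 2*(6*X + 4/3)/3 = 2*(4/3 + 6*X)/3 = 8/9 + 4*X)
(((-65884 - 103426) + s(-320, 192)) - 276288) + O(-168, 566) = (((-65884 - 103426) + (-268 - 1*192)) - 276288) + (8/9 + 4*(-168)) = ((-169310 + (-268 - 192)) - 276288) + (8/9 - 672) = ((-169310 - 460) - 276288) - 6040/9 = (-169770 - 276288) - 6040/9 = -446058 - 6040/9 = -4020562/9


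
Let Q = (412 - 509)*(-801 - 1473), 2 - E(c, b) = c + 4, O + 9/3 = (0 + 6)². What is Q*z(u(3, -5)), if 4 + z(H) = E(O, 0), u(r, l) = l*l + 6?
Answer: -8602542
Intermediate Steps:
u(r, l) = 6 + l² (u(r, l) = l² + 6 = 6 + l²)
O = 33 (O = -3 + (0 + 6)² = -3 + 6² = -3 + 36 = 33)
E(c, b) = -2 - c (E(c, b) = 2 - (c + 4) = 2 - (4 + c) = 2 + (-4 - c) = -2 - c)
z(H) = -39 (z(H) = -4 + (-2 - 1*33) = -4 + (-2 - 33) = -4 - 35 = -39)
Q = 220578 (Q = -97*(-2274) = 220578)
Q*z(u(3, -5)) = 220578*(-39) = -8602542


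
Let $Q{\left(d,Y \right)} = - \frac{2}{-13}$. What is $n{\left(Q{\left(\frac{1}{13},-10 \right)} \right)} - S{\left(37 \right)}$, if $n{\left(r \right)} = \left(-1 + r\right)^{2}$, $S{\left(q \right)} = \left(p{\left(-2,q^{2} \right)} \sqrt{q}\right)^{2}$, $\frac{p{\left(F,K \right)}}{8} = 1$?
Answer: $- \frac{400071}{169} \approx -2367.3$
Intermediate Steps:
$p{\left(F,K \right)} = 8$ ($p{\left(F,K \right)} = 8 \cdot 1 = 8$)
$S{\left(q \right)} = 64 q$ ($S{\left(q \right)} = \left(8 \sqrt{q}\right)^{2} = 64 q$)
$Q{\left(d,Y \right)} = \frac{2}{13}$ ($Q{\left(d,Y \right)} = \left(-2\right) \left(- \frac{1}{13}\right) = \frac{2}{13}$)
$n{\left(Q{\left(\frac{1}{13},-10 \right)} \right)} - S{\left(37 \right)} = \left(-1 + \frac{2}{13}\right)^{2} - 64 \cdot 37 = \left(- \frac{11}{13}\right)^{2} - 2368 = \frac{121}{169} - 2368 = - \frac{400071}{169}$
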